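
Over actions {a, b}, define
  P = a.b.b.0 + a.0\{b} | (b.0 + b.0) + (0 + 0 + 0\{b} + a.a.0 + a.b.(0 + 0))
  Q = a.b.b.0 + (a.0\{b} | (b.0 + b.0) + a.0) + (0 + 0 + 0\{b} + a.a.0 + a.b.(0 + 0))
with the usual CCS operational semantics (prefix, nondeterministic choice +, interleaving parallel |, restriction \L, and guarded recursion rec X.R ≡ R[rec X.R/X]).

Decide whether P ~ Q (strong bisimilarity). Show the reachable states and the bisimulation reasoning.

Reachable graph of P (10 states):
  u0 = a.b.b.0 + a.0\{b} | (b.0 + b.0) + (0 + 0 + 0\{b} + a.a.0 + a.b.(0 + 0)) | --a--▸ u1, --a--▸ u2, --a--▸ u3, --a--▸ u4, --b--▸ u5
  u1 = 0\{b} | (b.0 + b.0) | --b--▸ u6
  u2 = a.0 | --a--▸ u7
  u3 = b.(0 + 0) | --b--▸ u8
  u4 = b.b.0 | --b--▸ u9
  u5 = a.0\{b} | 0 | --a--▸ u6
  u6 = 0\{b} | 0 | ∅
  u7 = 0 | ∅
  u8 = 0 + 0 | ∅
  u9 = b.0 | --b--▸ u7
Reachable graph of Q (10 states):
  v0 = a.b.b.0 + (a.0\{b} | (b.0 + b.0) + a.0) + (0 + 0 + 0\{b} + a.a.0 + a.b.(0 + 0)) | --a--▸ v1, --a--▸ v2, --a--▸ v3, --a--▸ v4, --a--▸ v5, --b--▸ v6
  v1 = 0 | ∅
  v2 = 0\{b} | (b.0 + b.0) | --b--▸ v7
  v3 = a.0 | --a--▸ v1
  v4 = b.(0 + 0) | --b--▸ v8
  v5 = b.b.0 | --b--▸ v9
  v6 = a.0\{b} | 0 | --a--▸ v7
  v7 = 0\{b} | 0 | ∅
  v8 = 0 + 0 | ∅
  v9 = b.0 | --b--▸ v1
Bisimilarity quotient blocks:
  B0 = {u0}
  B1 = {u1, u3, u9, v2, v4, v9}
  B2 = {u6, u7, u8, v1, v7, v8}
  B3 = {u2, u5, v3, v6}
  B4 = {u4, v5}
  B5 = {v0}
u0 ∈ B0, v0 ∈ B5 → different blocks

NO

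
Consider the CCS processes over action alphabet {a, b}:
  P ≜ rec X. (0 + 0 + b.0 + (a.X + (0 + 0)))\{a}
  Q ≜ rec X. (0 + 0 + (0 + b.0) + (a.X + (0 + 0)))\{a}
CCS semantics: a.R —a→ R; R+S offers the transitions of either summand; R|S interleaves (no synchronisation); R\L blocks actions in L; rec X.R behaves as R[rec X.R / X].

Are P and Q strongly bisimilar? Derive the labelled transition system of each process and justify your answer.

LTS(P): 2 reachable states
  s0 = rec X. (0 + 0 + b.0 + (a.X + (0 + 0)))\{a} has moves -b-> s1
  s1 = 0\{a} has moves ∅
LTS(Q): 2 reachable states
  t0 = rec X. (0 + 0 + (0 + b.0) + (a.X + (0 + 0)))\{a} has moves -b-> t1
  t1 = 0\{a} has moves ∅
Bisimilarity quotient blocks:
  B0 = {s0, t0}
  B1 = {s1, t1}
s0 ∈ B0, t0 ∈ B0 → same block

bisimilar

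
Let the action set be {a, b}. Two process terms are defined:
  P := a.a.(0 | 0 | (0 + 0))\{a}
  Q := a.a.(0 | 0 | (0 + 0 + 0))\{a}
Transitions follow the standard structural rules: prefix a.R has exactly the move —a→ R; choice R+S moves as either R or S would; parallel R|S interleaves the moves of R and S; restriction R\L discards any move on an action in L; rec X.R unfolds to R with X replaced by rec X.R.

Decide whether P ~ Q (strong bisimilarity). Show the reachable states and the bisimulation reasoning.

bisimilar

Reachable graph of P (3 states):
  m0 = a.a.(0 | 0 | (0 + 0))\{a} → —a→ m1
  m1 = a.(0 | 0 | (0 + 0))\{a} → —a→ m2
  m2 = (0 | 0 | (0 + 0))\{a} → ·
Reachable graph of Q (3 states):
  n0 = a.a.(0 | 0 | (0 + 0 + 0))\{a} → —a→ n1
  n1 = a.(0 | 0 | (0 + 0 + 0))\{a} → —a→ n2
  n2 = (0 | 0 | (0 + 0 + 0))\{a} → ·
Bisimilarity quotient blocks:
  B0 = {m0, n0}
  B1 = {m1, n1}
  B2 = {m2, n2}
m0 ∈ B0, n0 ∈ B0 → same block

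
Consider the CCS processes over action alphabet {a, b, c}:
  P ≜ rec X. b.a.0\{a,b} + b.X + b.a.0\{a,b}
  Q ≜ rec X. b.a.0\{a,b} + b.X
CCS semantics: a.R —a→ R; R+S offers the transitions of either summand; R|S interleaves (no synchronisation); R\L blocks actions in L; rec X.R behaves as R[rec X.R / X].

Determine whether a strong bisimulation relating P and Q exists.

LTS(P): 3 reachable states
  s0 = rec X. b.a.0\{a,b} + b.X + b.a.0\{a,b} ⊢ ··b··> s0, ··b··> s1
  s1 = a.0\{a,b} ⊢ ··a··> s2
  s2 = 0\{a,b} ⊢ ·
LTS(Q): 3 reachable states
  t0 = rec X. b.a.0\{a,b} + b.X ⊢ ··b··> t0, ··b··> t1
  t1 = a.0\{a,b} ⊢ ··a··> t2
  t2 = 0\{a,b} ⊢ ·
Coarsest stable partition (strong bisimilarity classes):
  B0 = {s0, t0}
  B1 = {s1, t1}
  B2 = {s2, t2}
s0 ∈ B0, t0 ∈ B0 → same block

YES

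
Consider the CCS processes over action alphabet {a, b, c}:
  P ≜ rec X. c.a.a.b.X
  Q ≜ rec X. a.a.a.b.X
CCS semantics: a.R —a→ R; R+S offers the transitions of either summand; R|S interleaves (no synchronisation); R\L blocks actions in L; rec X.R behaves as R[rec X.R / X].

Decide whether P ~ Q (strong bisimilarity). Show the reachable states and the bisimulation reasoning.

not bisimilar

P's transition system — 4 states:
  s0 = rec X. c.a.a.b.X :: --c--▸ s1
  s1 = a.a.b.(rec X. c.a.a.b.X) :: --a--▸ s2
  s2 = a.b.(rec X. c.a.a.b.X) :: --a--▸ s3
  s3 = b.(rec X. c.a.a.b.X) :: --b--▸ s0
Q's transition system — 4 states:
  t0 = rec X. a.a.a.b.X :: --a--▸ t1
  t1 = a.a.b.(rec X. a.a.a.b.X) :: --a--▸ t2
  t2 = a.b.(rec X. a.a.a.b.X) :: --a--▸ t3
  t3 = b.(rec X. a.a.a.b.X) :: --b--▸ t0
Coarsest stable partition (strong bisimilarity classes):
  B0 = {s0}
  B1 = {s1}
  B2 = {s2}
  B3 = {s3}
  B4 = {t0}
  B5 = {t1}
  B6 = {t2}
  B7 = {t3}
s0 ∈ B0, t0 ∈ B4 → different blocks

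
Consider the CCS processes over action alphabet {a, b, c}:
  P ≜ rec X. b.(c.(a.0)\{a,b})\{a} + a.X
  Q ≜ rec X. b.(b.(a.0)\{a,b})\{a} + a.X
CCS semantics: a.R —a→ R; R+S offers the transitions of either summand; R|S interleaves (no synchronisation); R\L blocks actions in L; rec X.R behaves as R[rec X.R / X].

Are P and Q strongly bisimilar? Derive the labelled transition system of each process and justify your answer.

LTS(P): 3 reachable states
  m0 = rec X. b.(c.(a.0)\{a,b})\{a} + a.X | =a=> m0, =b=> m1
  m1 = (c.(a.0)\{a,b})\{a} | =c=> m2
  m2 = (a.0)\{a,b}\{a} | stopped
LTS(Q): 3 reachable states
  n0 = rec X. b.(b.(a.0)\{a,b})\{a} + a.X | =a=> n0, =b=> n1
  n1 = (b.(a.0)\{a,b})\{a} | =b=> n2
  n2 = (a.0)\{a,b}\{a} | stopped
Bisimilarity quotient blocks:
  B0 = {m0}
  B1 = {m1}
  B2 = {m2, n2}
  B3 = {n0}
  B4 = {n1}
m0 ∈ B0, n0 ∈ B3 → different blocks

P ≁ Q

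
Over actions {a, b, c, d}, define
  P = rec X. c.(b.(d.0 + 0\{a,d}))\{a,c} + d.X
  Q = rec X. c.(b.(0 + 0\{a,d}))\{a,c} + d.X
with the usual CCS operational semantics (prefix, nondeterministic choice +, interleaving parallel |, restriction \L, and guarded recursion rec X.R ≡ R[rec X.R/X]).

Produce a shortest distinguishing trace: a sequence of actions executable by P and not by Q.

LTS(P): 4 reachable states
  s0 = rec X. c.(b.(d.0 + 0\{a,d}))\{a,c} + d.X | —c→ s1, —d→ s0
  s1 = (b.(d.0 + 0\{a,d}))\{a,c} | —b→ s2
  s2 = (d.0 + 0\{a,d})\{a,c} | —d→ s3
  s3 = 0\{a,c} | stopped
LTS(Q): 3 reachable states
  t0 = rec X. c.(b.(0 + 0\{a,d}))\{a,c} + d.X | —c→ t1, —d→ t0
  t1 = (b.(0 + 0\{a,d}))\{a,c} | —b→ t2
  t2 = (0 + 0\{a,d})\{a,c} | stopped
Trace ⟨cbd⟩ through P, begin at {s0}:
  after c @ step 1: {s1}
  after b @ step 2: {s2}
  after d @ step 3: {s3}
  ✓ P
Trace ⟨cbd⟩ through Q, begin at {t0}:
  after c @ step 1: {t1}
  after b @ step 2: {t2}
  after d @ step 3: no successor for Q

cbd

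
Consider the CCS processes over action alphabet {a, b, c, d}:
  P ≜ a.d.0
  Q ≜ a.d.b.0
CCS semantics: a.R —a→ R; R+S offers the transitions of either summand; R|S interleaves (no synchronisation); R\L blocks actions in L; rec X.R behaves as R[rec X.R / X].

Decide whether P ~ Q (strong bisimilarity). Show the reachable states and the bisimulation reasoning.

P ≁ Q

Reachable graph of P (3 states):
  u0 = a.d.0 ⊢ --a--▸ u1
  u1 = d.0 ⊢ --d--▸ u2
  u2 = 0 ⊢ ·
Reachable graph of Q (4 states):
  v0 = a.d.b.0 ⊢ --a--▸ v1
  v1 = d.b.0 ⊢ --d--▸ v2
  v2 = b.0 ⊢ --b--▸ v3
  v3 = 0 ⊢ ·
Partition-refinement fixed point:
  B0 = {u0}
  B1 = {u1}
  B2 = {u2, v3}
  B3 = {v0}
  B4 = {v1}
  B5 = {v2}
u0 ∈ B0, v0 ∈ B3 → different blocks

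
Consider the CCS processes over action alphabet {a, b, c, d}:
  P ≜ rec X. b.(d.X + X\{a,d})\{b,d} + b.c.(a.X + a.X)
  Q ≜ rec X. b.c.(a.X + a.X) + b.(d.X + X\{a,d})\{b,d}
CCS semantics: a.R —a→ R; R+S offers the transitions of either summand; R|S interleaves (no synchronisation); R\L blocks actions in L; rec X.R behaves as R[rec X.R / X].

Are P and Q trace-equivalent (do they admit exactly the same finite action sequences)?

YES

LTS(P): 4 reachable states
  p0 = rec X. b.(d.X + X\{a,d})\{b,d} + b.c.(a.X + a.X) has moves ··b··> p1, ··b··> p2
  p1 = (d.(rec X. b.(d.X + X\{a,d})\{b,d} + b.c.(a.X + a.X)) + (rec X. b.(d.X + X\{a,d})\{b,d} + b.c.(a.X + a.X))\{a,d})\{b,d} has moves (no moves)
  p2 = c.(a.(rec X. b.(d.X + X\{a,d})\{b,d} + b.c.(a.X + a.X)) + a.(rec X. b.(d.X + X\{a,d})\{b,d} + b.c.(a.X + a.X))) has moves ··c··> p3
  p3 = a.(rec X. b.(d.X + X\{a,d})\{b,d} + b.c.(a.X + a.X)) + a.(rec X. b.(d.X + X\{a,d})\{b,d} + b.c.(a.X + a.X)) has moves ··a··> p0
LTS(Q): 4 reachable states
  q0 = rec X. b.c.(a.X + a.X) + b.(d.X + X\{a,d})\{b,d} has moves ··b··> q1, ··b··> q2
  q1 = (d.(rec X. b.c.(a.X + a.X) + b.(d.X + X\{a,d})\{b,d}) + (rec X. b.c.(a.X + a.X) + b.(d.X + X\{a,d})\{b,d})\{a,d})\{b,d} has moves (no moves)
  q2 = c.(a.(rec X. b.c.(a.X + a.X) + b.(d.X + X\{a,d})\{b,d}) + a.(rec X. b.c.(a.X + a.X) + b.(d.X + X\{a,d})\{b,d})) has moves ··c··> q3
  q3 = a.(rec X. b.c.(a.X + a.X) + b.(d.X + X\{a,d})\{b,d}) + a.(rec X. b.c.(a.X + a.X) + b.(d.X + X\{a,d})\{b,d}) has moves ··a··> q0
Bisimilarity quotient blocks:
  B0 = {p0, q0}
  B1 = {p1, q1}
  B2 = {p2, q2}
  B3 = {p3, q3}
p0 ∈ B0, q0 ∈ B0 → same block
Bisimilar ⇒ trace-equivalent.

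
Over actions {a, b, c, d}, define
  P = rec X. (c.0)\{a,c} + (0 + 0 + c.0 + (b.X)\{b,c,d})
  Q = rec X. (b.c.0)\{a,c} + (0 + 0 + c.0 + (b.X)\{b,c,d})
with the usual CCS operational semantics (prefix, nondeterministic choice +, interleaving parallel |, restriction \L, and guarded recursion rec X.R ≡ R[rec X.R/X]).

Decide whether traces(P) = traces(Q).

trace-distinct — witness ⟨b⟩

LTS(P): 2 reachable states
  s0 = rec X. (c.0)\{a,c} + (0 + 0 + c.0 + (b.X)\{b,c,d}) ⊢ --c--▸ s1
  s1 = 0 ⊢ deadlocked
LTS(Q): 3 reachable states
  t0 = rec X. (b.c.0)\{a,c} + (0 + 0 + c.0 + (b.X)\{b,c,d}) ⊢ --b--▸ t1, --c--▸ t2
  t1 = (c.0)\{a,c} ⊢ deadlocked
  t2 = 0 ⊢ deadlocked
Executing b from Q (initial set {t0}):
  [1] b ⇒ {t1}
  Q completes σ.
Executing b from P (initial set {s0}):
  [1] b ⇒ no successor for P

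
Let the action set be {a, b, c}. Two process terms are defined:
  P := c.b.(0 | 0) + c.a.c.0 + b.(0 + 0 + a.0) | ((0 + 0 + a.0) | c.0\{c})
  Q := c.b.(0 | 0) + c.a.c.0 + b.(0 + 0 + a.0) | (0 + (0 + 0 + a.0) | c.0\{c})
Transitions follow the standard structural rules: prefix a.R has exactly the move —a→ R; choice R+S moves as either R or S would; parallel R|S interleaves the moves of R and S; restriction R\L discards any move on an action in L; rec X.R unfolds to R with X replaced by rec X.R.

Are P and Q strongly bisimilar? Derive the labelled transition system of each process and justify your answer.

Reachable graph of P (17 states):
  p0 = c.b.(0 | 0) + c.a.c.0 + b.(0 + 0 + a.0) | ((0 + 0 + a.0) | c.0\{c}) :: —a→ p1, —b→ p2, —c→ p3, —c→ p4, —c→ p5
  p1 = b.(0 + 0 + a.0) | (0 | c.0\{c}) :: —b→ p6, —c→ p7
  p2 = (0 + 0 + a.0) | ((0 + 0 + a.0) | c.0\{c}) :: —a→ p6, —a→ p8, —c→ p9
  p3 = a.c.0 :: —a→ p10
  p4 = b.(0 + 0 + a.0) | ((0 + 0 + a.0) | 0\{c}) :: —a→ p7, —b→ p9
  p5 = b.(0 | 0) :: —b→ p11
  p6 = (0 + 0 + a.0) | (0 | c.0\{c}) :: —a→ p12, —c→ p13
  p7 = b.(0 + 0 + a.0) | (0 | 0\{c}) :: —b→ p13
  p8 = 0 | ((0 + 0 + a.0) | c.0\{c}) :: —a→ p12, —c→ p14
  p9 = (0 + 0 + a.0) | ((0 + 0 + a.0) | 0\{c}) :: —a→ p13, —a→ p14
  p10 = c.0 :: —c→ p15
  p11 = 0 | 0 :: stopped
  p12 = 0 | (0 | c.0\{c}) :: —c→ p16
  p13 = (0 + 0 + a.0) | (0 | 0\{c}) :: —a→ p16
  p14 = 0 | ((0 + 0 + a.0) | 0\{c}) :: —a→ p16
  p15 = 0 :: stopped
  p16 = 0 | (0 | 0\{c}) :: stopped
Reachable graph of Q (17 states):
  q0 = c.b.(0 | 0) + c.a.c.0 + b.(0 + 0 + a.0) | (0 + (0 + 0 + a.0) | c.0\{c}) :: —a→ q1, —b→ q2, —c→ q3, —c→ q4, —c→ q5
  q1 = b.(0 + 0 + a.0) | (0 | c.0\{c}) :: —b→ q6, —c→ q7
  q2 = (0 + 0 + a.0) | (0 + (0 + 0 + a.0) | c.0\{c}) :: —a→ q6, —a→ q8, —c→ q9
  q3 = a.c.0 :: —a→ q10
  q4 = b.(0 + 0 + a.0) | ((0 + 0 + a.0) | 0\{c}) :: —a→ q7, —b→ q9
  q5 = b.(0 | 0) :: —b→ q11
  q6 = (0 + 0 + a.0) | (0 | c.0\{c}) :: —a→ q12, —c→ q13
  q7 = b.(0 + 0 + a.0) | (0 | 0\{c}) :: —b→ q13
  q8 = 0 | (0 + (0 + 0 + a.0) | c.0\{c}) :: —a→ q12, —c→ q14
  q9 = (0 + 0 + a.0) | ((0 + 0 + a.0) | 0\{c}) :: —a→ q13, —a→ q14
  q10 = c.0 :: —c→ q15
  q11 = 0 | 0 :: stopped
  q12 = 0 | (0 | c.0\{c}) :: —c→ q16
  q13 = (0 + 0 + a.0) | (0 | 0\{c}) :: —a→ q16
  q14 = 0 | ((0 + 0 + a.0) | 0\{c}) :: —a→ q16
  q15 = 0 :: stopped
  q16 = 0 | (0 | 0\{c}) :: stopped
Partition-refinement fixed point:
  B0 = {p0, q0}
  B1 = {p3, q3}
  B2 = {p10, p12, q10, q12}
  B3 = {p11, p15, p16, q11, q15, q16}
  B4 = {p2, q2}
  B5 = {p6, p8, q6, q8}
  B6 = {p13, p14, q13, q14}
  B7 = {p9, q9}
  B8 = {p4, q4}
  B9 = {p7, q7}
  B10 = {p5, q5}
  B11 = {p1, q1}
p0 ∈ B0, q0 ∈ B0 → same block

bisimilar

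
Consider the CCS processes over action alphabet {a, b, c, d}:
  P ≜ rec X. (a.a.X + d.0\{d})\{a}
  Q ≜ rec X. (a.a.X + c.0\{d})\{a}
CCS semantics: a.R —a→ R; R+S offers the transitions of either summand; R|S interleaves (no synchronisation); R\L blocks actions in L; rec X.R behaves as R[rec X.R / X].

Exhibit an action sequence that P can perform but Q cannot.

d

LTS(P): 2 reachable states
  u0 = rec X. (a.a.X + d.0\{d})\{a} ⊢ ··d··> u1
  u1 = 0\{d}\{a} ⊢ stopped
LTS(Q): 2 reachable states
  v0 = rec X. (a.a.X + c.0\{d})\{a} ⊢ ··c··> v1
  v1 = 0\{d}\{a} ⊢ stopped
Executing d from P (initial set {u0}):
  step 1 (d): {u1}
  P completes σ.
Executing d from Q (initial set {v0}):
  step 1 (d): ∅ (Q stuck)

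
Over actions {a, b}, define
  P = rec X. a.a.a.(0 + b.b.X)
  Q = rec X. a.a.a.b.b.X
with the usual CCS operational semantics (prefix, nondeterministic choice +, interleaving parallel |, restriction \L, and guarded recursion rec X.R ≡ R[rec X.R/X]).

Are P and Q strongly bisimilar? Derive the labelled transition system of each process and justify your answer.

bisimilar

LTS(P): 5 reachable states
  s0 = rec X. a.a.a.(0 + b.b.X) ⊢ ··a··> s1
  s1 = a.a.(0 + b.b.(rec X. a.a.a.(0 + b.b.X))) ⊢ ··a··> s2
  s2 = a.(0 + b.b.(rec X. a.a.a.(0 + b.b.X))) ⊢ ··a··> s3
  s3 = 0 + b.b.(rec X. a.a.a.(0 + b.b.X)) ⊢ ··b··> s4
  s4 = b.(rec X. a.a.a.(0 + b.b.X)) ⊢ ··b··> s0
LTS(Q): 5 reachable states
  t0 = rec X. a.a.a.b.b.X ⊢ ··a··> t1
  t1 = a.a.b.b.(rec X. a.a.a.b.b.X) ⊢ ··a··> t2
  t2 = a.b.b.(rec X. a.a.a.b.b.X) ⊢ ··a··> t3
  t3 = b.b.(rec X. a.a.a.b.b.X) ⊢ ··b··> t4
  t4 = b.(rec X. a.a.a.b.b.X) ⊢ ··b··> t0
Bisimilarity quotient blocks:
  B0 = {s0, t0}
  B1 = {s1, t1}
  B2 = {s2, t2}
  B3 = {s3, t3}
  B4 = {s4, t4}
s0 ∈ B0, t0 ∈ B0 → same block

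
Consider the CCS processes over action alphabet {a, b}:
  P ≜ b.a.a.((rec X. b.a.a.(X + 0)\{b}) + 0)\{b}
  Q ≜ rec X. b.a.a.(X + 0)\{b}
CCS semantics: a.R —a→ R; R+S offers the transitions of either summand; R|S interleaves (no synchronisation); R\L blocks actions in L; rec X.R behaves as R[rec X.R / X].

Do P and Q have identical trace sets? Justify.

Reachable graph of P (4 states):
  u0 = b.a.a.((rec X. b.a.a.(X + 0)\{b}) + 0)\{b} | —b→ u1
  u1 = a.a.((rec X. b.a.a.(X + 0)\{b}) + 0)\{b} | —a→ u2
  u2 = a.((rec X. b.a.a.(X + 0)\{b}) + 0)\{b} | —a→ u3
  u3 = ((rec X. b.a.a.(X + 0)\{b}) + 0)\{b} | ∅
Reachable graph of Q (4 states):
  v0 = rec X. b.a.a.(X + 0)\{b} | —b→ v1
  v1 = a.a.((rec X. b.a.a.(X + 0)\{b}) + 0)\{b} | —a→ v2
  v2 = a.((rec X. b.a.a.(X + 0)\{b}) + 0)\{b} | —a→ v3
  v3 = ((rec X. b.a.a.(X + 0)\{b}) + 0)\{b} | ∅
Partition-refinement fixed point:
  B0 = {u0, v0}
  B1 = {u1, v1}
  B2 = {u2, v2}
  B3 = {u3, v3}
u0 ∈ B0, v0 ∈ B0 → same block
Bisimilar ⇒ trace-equivalent.

trace-equivalent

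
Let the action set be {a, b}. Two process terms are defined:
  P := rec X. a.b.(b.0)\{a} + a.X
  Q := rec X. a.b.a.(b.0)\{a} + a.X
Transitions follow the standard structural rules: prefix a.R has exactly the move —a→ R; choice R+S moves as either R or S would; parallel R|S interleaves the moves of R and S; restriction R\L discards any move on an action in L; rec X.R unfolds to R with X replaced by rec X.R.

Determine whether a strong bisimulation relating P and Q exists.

P's transition system — 4 states:
  u0 = rec X. a.b.(b.0)\{a} + a.X → ··a··> u0, ··a··> u1
  u1 = b.(b.0)\{a} → ··b··> u2
  u2 = (b.0)\{a} → ··b··> u3
  u3 = 0\{a} → stopped
Q's transition system — 5 states:
  v0 = rec X. a.b.a.(b.0)\{a} + a.X → ··a··> v0, ··a··> v1
  v1 = b.a.(b.0)\{a} → ··b··> v2
  v2 = a.(b.0)\{a} → ··a··> v3
  v3 = (b.0)\{a} → ··b··> v4
  v4 = 0\{a} → stopped
Partition-refinement fixed point:
  B0 = {u0}
  B1 = {u1}
  B2 = {u2, v3}
  B3 = {u3, v4}
  B4 = {v0}
  B5 = {v1}
  B6 = {v2}
u0 ∈ B0, v0 ∈ B4 → different blocks

NO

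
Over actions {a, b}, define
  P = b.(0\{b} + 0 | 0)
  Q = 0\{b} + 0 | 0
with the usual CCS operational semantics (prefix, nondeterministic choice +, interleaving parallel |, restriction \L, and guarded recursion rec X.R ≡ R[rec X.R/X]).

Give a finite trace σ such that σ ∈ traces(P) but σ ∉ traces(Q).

b

Reachable graph of P (2 states):
  u0 = b.(0\{b} + 0 | 0) → --b--▸ u1
  u1 = 0\{b} + 0 | 0 → deadlocked
Reachable graph of Q (1 states):
  v0 = 0\{b} + 0 | 0 → deadlocked
Executing b from P (initial set {u0}):
  step 1 (b): {u1}
  — P admits the full trace.
Executing b from Q (initial set {v0}):
  step 1 (b): no successor for Q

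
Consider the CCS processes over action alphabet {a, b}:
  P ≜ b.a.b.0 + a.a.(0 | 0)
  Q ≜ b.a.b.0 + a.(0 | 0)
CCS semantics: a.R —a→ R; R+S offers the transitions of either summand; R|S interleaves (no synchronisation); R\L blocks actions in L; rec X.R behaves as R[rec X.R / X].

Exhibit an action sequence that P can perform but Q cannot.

P's transition system — 6 states:
  p0 = b.a.b.0 + a.a.(0 | 0) :: =a=> p1, =b=> p2
  p1 = a.(0 | 0) :: =a=> p3
  p2 = a.b.0 :: =a=> p4
  p3 = 0 | 0 :: stopped
  p4 = b.0 :: =b=> p5
  p5 = 0 :: stopped
Q's transition system — 5 states:
  q0 = b.a.b.0 + a.(0 | 0) :: =a=> q1, =b=> q2
  q1 = 0 | 0 :: stopped
  q2 = a.b.0 :: =a=> q3
  q3 = b.0 :: =b=> q4
  q4 = 0 :: stopped
Trace ⟨aa⟩ through P, begin at {p0}:
  after a @ step 1: {p1}
  after a @ step 2: {p3}
  ✓ P
Trace ⟨aa⟩ through Q, begin at {q0}:
  after a @ step 1: {q1}
  after a @ step 2: no successor for Q

aa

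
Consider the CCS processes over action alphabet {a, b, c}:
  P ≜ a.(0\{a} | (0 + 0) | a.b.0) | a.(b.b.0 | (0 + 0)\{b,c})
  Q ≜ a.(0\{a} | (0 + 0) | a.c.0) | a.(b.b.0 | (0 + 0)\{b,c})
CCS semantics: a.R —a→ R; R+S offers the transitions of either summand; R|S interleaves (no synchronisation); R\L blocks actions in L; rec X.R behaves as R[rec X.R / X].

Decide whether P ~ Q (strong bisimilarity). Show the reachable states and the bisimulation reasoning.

P ≁ Q

LTS(P): 16 reachable states
  s0 = a.(0\{a} | (0 + 0) | a.b.0) | a.(b.b.0 | (0 + 0)\{b,c}) has moves ··a··> s1, ··a··> s2
  s1 = 0\{a} | (0 + 0) | a.b.0 | a.(b.b.0 | (0 + 0)\{b,c}) has moves ··a··> s3, ··a··> s4
  s2 = a.(0\{a} | (0 + 0) | a.b.0) | (b.b.0 | (0 + 0)\{b,c}) has moves ··a··> s3, ··b··> s5
  s3 = 0\{a} | (0 + 0) | a.b.0 | (b.b.0 | (0 + 0)\{b,c}) has moves ··a··> s6, ··b··> s7
  s4 = 0\{a} | (0 + 0) | b.0 | a.(b.b.0 | (0 + 0)\{b,c}) has moves ··a··> s6, ··b··> s8
  s5 = a.(0\{a} | (0 + 0) | a.b.0) | (b.0 | (0 + 0)\{b,c}) has moves ··a··> s7, ··b··> s9
  s6 = 0\{a} | (0 + 0) | b.0 | (b.b.0 | (0 + 0)\{b,c}) has moves ··b··> s10, ··b··> s11
  s7 = 0\{a} | (0 + 0) | a.b.0 | (b.0 | (0 + 0)\{b,c}) has moves ··a··> s11, ··b··> s12
  s8 = 0\{a} | (0 + 0) | 0 | a.(b.b.0 | (0 + 0)\{b,c}) has moves ··a··> s10
  s9 = a.(0\{a} | (0 + 0) | a.b.0) | (0 | (0 + 0)\{b,c}) has moves ··a··> s12
  s10 = 0\{a} | (0 + 0) | 0 | (b.b.0 | (0 + 0)\{b,c}) has moves ··b··> s13
  s11 = 0\{a} | (0 + 0) | b.0 | (b.0 | (0 + 0)\{b,c}) has moves ··b··> s13, ··b··> s14
  s12 = 0\{a} | (0 + 0) | a.b.0 | (0 | (0 + 0)\{b,c}) has moves ··a··> s14
  s13 = 0\{a} | (0 + 0) | 0 | (b.0 | (0 + 0)\{b,c}) has moves ··b··> s15
  s14 = 0\{a} | (0 + 0) | b.0 | (0 | (0 + 0)\{b,c}) has moves ··b··> s15
  s15 = 0\{a} | (0 + 0) | 0 | (0 | (0 + 0)\{b,c}) has moves ·
LTS(Q): 16 reachable states
  t0 = a.(0\{a} | (0 + 0) | a.c.0) | a.(b.b.0 | (0 + 0)\{b,c}) has moves ··a··> t1, ··a··> t2
  t1 = 0\{a} | (0 + 0) | a.c.0 | a.(b.b.0 | (0 + 0)\{b,c}) has moves ··a··> t3, ··a··> t4
  t2 = a.(0\{a} | (0 + 0) | a.c.0) | (b.b.0 | (0 + 0)\{b,c}) has moves ··a··> t3, ··b··> t5
  t3 = 0\{a} | (0 + 0) | a.c.0 | (b.b.0 | (0 + 0)\{b,c}) has moves ··a··> t6, ··b··> t7
  t4 = 0\{a} | (0 + 0) | c.0 | a.(b.b.0 | (0 + 0)\{b,c}) has moves ··a··> t6, ··c··> t8
  t5 = a.(0\{a} | (0 + 0) | a.c.0) | (b.0 | (0 + 0)\{b,c}) has moves ··a··> t7, ··b··> t9
  t6 = 0\{a} | (0 + 0) | c.0 | (b.b.0 | (0 + 0)\{b,c}) has moves ··b··> t10, ··c··> t11
  t7 = 0\{a} | (0 + 0) | a.c.0 | (b.0 | (0 + 0)\{b,c}) has moves ··a··> t10, ··b··> t12
  t8 = 0\{a} | (0 + 0) | 0 | a.(b.b.0 | (0 + 0)\{b,c}) has moves ··a··> t11
  t9 = a.(0\{a} | (0 + 0) | a.c.0) | (0 | (0 + 0)\{b,c}) has moves ··a··> t12
  t10 = 0\{a} | (0 + 0) | c.0 | (b.0 | (0 + 0)\{b,c}) has moves ··b··> t13, ··c··> t14
  t11 = 0\{a} | (0 + 0) | 0 | (b.b.0 | (0 + 0)\{b,c}) has moves ··b··> t14
  t12 = 0\{a} | (0 + 0) | a.c.0 | (0 | (0 + 0)\{b,c}) has moves ··a··> t13
  t13 = 0\{a} | (0 + 0) | c.0 | (0 | (0 + 0)\{b,c}) has moves ··c··> t15
  t14 = 0\{a} | (0 + 0) | 0 | (b.0 | (0 + 0)\{b,c}) has moves ··b··> t15
  t15 = 0\{a} | (0 + 0) | 0 | (0 | (0 + 0)\{b,c}) has moves ·
Partition-refinement fixed point:
  B0 = {s0}
  B1 = {s1}
  B2 = {s3}
  B3 = {s6}
  B4 = {s10, s11, t11}
  B5 = {s13, s14, t14}
  B6 = {s15, t15}
  B7 = {s7}
  B8 = {s12}
  B9 = {s4}
  B10 = {s8, t8}
  B11 = {s2}
  B12 = {s5}
  B13 = {s9}
  B14 = {t0}
  B15 = {t1}
  B16 = {t3}
  B17 = {t6}
  B18 = {t10}
  B19 = {t13}
  B20 = {t7}
  B21 = {t12}
  B22 = {t4}
  B23 = {t2}
  B24 = {t5}
  B25 = {t9}
s0 ∈ B0, t0 ∈ B14 → different blocks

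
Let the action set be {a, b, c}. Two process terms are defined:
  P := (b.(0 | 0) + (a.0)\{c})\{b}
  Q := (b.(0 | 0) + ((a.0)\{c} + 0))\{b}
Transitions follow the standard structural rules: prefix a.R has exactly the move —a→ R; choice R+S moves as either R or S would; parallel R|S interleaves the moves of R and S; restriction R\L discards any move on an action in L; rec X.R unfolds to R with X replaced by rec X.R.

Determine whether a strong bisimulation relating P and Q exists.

P ~ Q

P's transition system — 2 states:
  m0 = (b.(0 | 0) + (a.0)\{c})\{b} :: ··a··> m1
  m1 = 0\{c}\{b} :: stopped
Q's transition system — 2 states:
  n0 = (b.(0 | 0) + ((a.0)\{c} + 0))\{b} :: ··a··> n1
  n1 = 0\{c}\{b} :: stopped
Bisimilarity quotient blocks:
  B0 = {m0, n0}
  B1 = {m1, n1}
m0 ∈ B0, n0 ∈ B0 → same block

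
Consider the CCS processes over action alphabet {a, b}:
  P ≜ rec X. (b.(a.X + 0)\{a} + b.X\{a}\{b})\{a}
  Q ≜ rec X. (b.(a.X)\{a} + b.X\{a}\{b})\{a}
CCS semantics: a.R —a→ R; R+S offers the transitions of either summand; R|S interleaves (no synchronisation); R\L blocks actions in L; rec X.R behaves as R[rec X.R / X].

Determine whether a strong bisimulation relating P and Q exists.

P's transition system — 3 states:
  p0 = rec X. (b.(a.X + 0)\{a} + b.X\{a}\{b})\{a} has moves ··b··> p1, ··b··> p2
  p1 = (a.(rec X. (b.(a.X + 0)\{a} + b.X\{a}\{b})\{a}) + 0)\{a}\{a} has moves ∅
  p2 = (rec X. (b.(a.X + 0)\{a} + b.X\{a}\{b})\{a})\{a}\{b}\{a} has moves ∅
Q's transition system — 3 states:
  q0 = rec X. (b.(a.X)\{a} + b.X\{a}\{b})\{a} has moves ··b··> q1, ··b··> q2
  q1 = (a.(rec X. (b.(a.X)\{a} + b.X\{a}\{b})\{a}))\{a}\{a} has moves ∅
  q2 = (rec X. (b.(a.X)\{a} + b.X\{a}\{b})\{a})\{a}\{b}\{a} has moves ∅
Coarsest stable partition (strong bisimilarity classes):
  B0 = {p0, q0}
  B1 = {p1, p2, q1, q2}
p0 ∈ B0, q0 ∈ B0 → same block

P ~ Q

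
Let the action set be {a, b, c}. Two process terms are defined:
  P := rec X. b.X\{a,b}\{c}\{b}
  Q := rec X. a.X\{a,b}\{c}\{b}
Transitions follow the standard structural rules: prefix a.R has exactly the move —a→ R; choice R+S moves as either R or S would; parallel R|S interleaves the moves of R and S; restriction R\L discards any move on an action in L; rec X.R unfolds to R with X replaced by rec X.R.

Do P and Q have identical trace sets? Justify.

trace-distinct — witness ⟨b⟩

P's transition system — 2 states:
  u0 = rec X. b.X\{a,b}\{c}\{b} :: -b-> u1
  u1 = (rec X. b.X\{a,b}\{c}\{b})\{a,b}\{c}\{b} :: deadlocked
Q's transition system — 2 states:
  v0 = rec X. a.X\{a,b}\{c}\{b} :: -a-> v1
  v1 = (rec X. a.X\{a,b}\{c}\{b})\{a,b}\{c}\{b} :: deadlocked
Executing b from P (initial set {u0}):
  after b @ step 1: {u1}
  P completes σ.
Executing b from Q (initial set {v0}):
  after b @ step 1: ∅ (Q stuck)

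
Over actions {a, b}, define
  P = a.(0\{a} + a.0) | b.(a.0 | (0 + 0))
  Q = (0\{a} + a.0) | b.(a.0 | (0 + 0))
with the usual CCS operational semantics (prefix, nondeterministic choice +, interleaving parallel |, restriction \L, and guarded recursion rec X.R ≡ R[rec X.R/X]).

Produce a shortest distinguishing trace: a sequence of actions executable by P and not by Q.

aa

Reachable graph of P (9 states):
  s0 = a.(0\{a} + a.0) | b.(a.0 | (0 + 0)) → =a=> s1, =b=> s2
  s1 = (0\{a} + a.0) | b.(a.0 | (0 + 0)) → =a=> s3, =b=> s4
  s2 = a.(0\{a} + a.0) | (a.0 | (0 + 0)) → =a=> s4, =a=> s5
  s3 = 0 | b.(a.0 | (0 + 0)) → =b=> s6
  s4 = (0\{a} + a.0) | (a.0 | (0 + 0)) → =a=> s6, =a=> s7
  s5 = a.(0\{a} + a.0) | (0 | (0 + 0)) → =a=> s7
  s6 = 0 | (a.0 | (0 + 0)) → =a=> s8
  s7 = (0\{a} + a.0) | (0 | (0 + 0)) → =a=> s8
  s8 = 0 | (0 | (0 + 0)) → deadlocked
Reachable graph of Q (6 states):
  t0 = (0\{a} + a.0) | b.(a.0 | (0 + 0)) → =a=> t1, =b=> t2
  t1 = 0 | b.(a.0 | (0 + 0)) → =b=> t3
  t2 = (0\{a} + a.0) | (a.0 | (0 + 0)) → =a=> t3, =a=> t4
  t3 = 0 | (a.0 | (0 + 0)) → =a=> t5
  t4 = (0\{a} + a.0) | (0 | (0 + 0)) → =a=> t5
  t5 = 0 | (0 | (0 + 0)) → deadlocked
Run σ = ⟨aa⟩ on P: start {s0}
  after a @ step 1: {s1}
  after a @ step 2: {s3}
  — P admits the full trace.
Run σ = ⟨aa⟩ on Q: start {t0}
  after a @ step 1: {t1}
  after a @ step 2: ∅ (Q stuck)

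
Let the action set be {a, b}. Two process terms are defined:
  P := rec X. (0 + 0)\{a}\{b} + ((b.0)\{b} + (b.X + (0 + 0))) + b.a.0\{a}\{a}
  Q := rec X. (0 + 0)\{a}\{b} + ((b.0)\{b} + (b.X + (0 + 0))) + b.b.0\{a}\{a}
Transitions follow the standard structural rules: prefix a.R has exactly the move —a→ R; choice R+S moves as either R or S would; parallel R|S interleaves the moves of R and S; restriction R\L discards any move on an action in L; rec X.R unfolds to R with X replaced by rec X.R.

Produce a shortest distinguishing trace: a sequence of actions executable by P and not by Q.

ba

LTS(P): 3 reachable states
  p0 = rec X. (0 + 0)\{a}\{b} + ((b.0)\{b} + (b.X + (0 + 0))) + b.a.0\{a}\{a} | —b→ p0, —b→ p1
  p1 = a.0\{a}\{a} | —a→ p2
  p2 = 0\{a}\{a} | ∅
LTS(Q): 3 reachable states
  q0 = rec X. (0 + 0)\{a}\{b} + ((b.0)\{b} + (b.X + (0 + 0))) + b.b.0\{a}\{a} | —b→ q0, —b→ q1
  q1 = b.0\{a}\{a} | —b→ q2
  q2 = 0\{a}\{a} | ∅
Trace ⟨ba⟩ through P, begin at {p0}:
  [1] b ⇒ {p0, p1}
  [2] a ⇒ {p2}
  P completes σ.
Trace ⟨ba⟩ through Q, begin at {q0}:
  [1] b ⇒ {q0, q1}
  [2] a ⇒ ∅ (Q stuck)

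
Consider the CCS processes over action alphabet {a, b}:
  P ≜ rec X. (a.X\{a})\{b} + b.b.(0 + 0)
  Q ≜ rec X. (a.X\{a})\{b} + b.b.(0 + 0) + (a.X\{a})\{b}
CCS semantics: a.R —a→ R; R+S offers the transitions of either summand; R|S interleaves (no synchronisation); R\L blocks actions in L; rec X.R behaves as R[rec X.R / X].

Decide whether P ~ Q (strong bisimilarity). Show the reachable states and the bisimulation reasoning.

YES

P's transition system — 4 states:
  u0 = rec X. (a.X\{a})\{b} + b.b.(0 + 0) ⊢ —a→ u1, —b→ u2
  u1 = (rec X. (a.X\{a})\{b} + b.b.(0 + 0))\{a}\{b} ⊢ (no moves)
  u2 = b.(0 + 0) ⊢ —b→ u3
  u3 = 0 + 0 ⊢ (no moves)
Q's transition system — 4 states:
  v0 = rec X. (a.X\{a})\{b} + b.b.(0 + 0) + (a.X\{a})\{b} ⊢ —a→ v1, —b→ v2
  v1 = (rec X. (a.X\{a})\{b} + b.b.(0 + 0) + (a.X\{a})\{b})\{a}\{b} ⊢ (no moves)
  v2 = b.(0 + 0) ⊢ —b→ v3
  v3 = 0 + 0 ⊢ (no moves)
Partition-refinement fixed point:
  B0 = {u0, v0}
  B1 = {u2, v2}
  B2 = {u1, u3, v1, v3}
u0 ∈ B0, v0 ∈ B0 → same block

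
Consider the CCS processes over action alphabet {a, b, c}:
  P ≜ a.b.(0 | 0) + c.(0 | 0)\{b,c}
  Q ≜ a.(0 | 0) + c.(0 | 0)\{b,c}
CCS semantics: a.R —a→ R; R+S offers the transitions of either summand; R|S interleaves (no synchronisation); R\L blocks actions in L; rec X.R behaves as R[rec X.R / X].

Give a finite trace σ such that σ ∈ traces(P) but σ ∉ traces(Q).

ab

P's transition system — 4 states:
  p0 = a.b.(0 | 0) + c.(0 | 0)\{b,c} ⊢ ··a··> p1, ··c··> p2
  p1 = b.(0 | 0) ⊢ ··b··> p3
  p2 = (0 | 0)\{b,c} ⊢ ·
  p3 = 0 | 0 ⊢ ·
Q's transition system — 3 states:
  q0 = a.(0 | 0) + c.(0 | 0)\{b,c} ⊢ ··a··> q1, ··c··> q2
  q1 = 0 | 0 ⊢ ·
  q2 = (0 | 0)\{b,c} ⊢ ·
Run σ = ⟨ab⟩ on P: start {p0}
  after a @ step 1: {p1}
  after b @ step 2: {p3}
  P completes σ.
Run σ = ⟨ab⟩ on Q: start {q0}
  after a @ step 1: {q1}
  after b @ step 2: no successor for Q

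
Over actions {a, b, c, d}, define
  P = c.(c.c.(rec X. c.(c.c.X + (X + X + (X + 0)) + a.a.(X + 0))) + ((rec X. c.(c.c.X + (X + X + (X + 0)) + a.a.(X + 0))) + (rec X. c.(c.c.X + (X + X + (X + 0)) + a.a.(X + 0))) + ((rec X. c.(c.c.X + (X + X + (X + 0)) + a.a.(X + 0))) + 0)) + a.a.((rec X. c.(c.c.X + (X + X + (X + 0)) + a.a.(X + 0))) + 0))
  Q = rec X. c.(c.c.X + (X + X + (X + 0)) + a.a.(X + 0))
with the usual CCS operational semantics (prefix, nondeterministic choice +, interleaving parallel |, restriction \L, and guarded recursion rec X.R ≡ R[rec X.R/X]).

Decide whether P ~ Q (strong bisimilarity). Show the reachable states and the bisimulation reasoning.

P's transition system — 6 states:
  p0 = c.(c.c.(rec X. c.(c.c.X + (X + X + (X + 0)) + a.a.(X + 0))) + ((rec X. c.(c.c.X + (X + X + (X + 0)) + a.a.(X + 0))) + (rec X. c.(c.c.X + (X + X + (X + 0)) + a.a.(X + 0))) + ((rec X. c.(c.c.X + (X + X + (X + 0)) + a.a.(X + 0))) + 0)) + a.a.((rec X. c.(c.c.X + (X + X + (X + 0)) + a.a.(X + 0))) + 0)) :: —c→ p1
  p1 = c.c.(rec X. c.(c.c.X + (X + X + (X + 0)) + a.a.(X + 0))) + ((rec X. c.(c.c.X + (X + X + (X + 0)) + a.a.(X + 0))) + (rec X. c.(c.c.X + (X + X + (X + 0)) + a.a.(X + 0))) + ((rec X. c.(c.c.X + (X + X + (X + 0)) + a.a.(X + 0))) + 0)) + a.a.((rec X. c.(c.c.X + (X + X + (X + 0)) + a.a.(X + 0))) + 0) :: —a→ p2, —c→ p1, —c→ p3
  p2 = a.((rec X. c.(c.c.X + (X + X + (X + 0)) + a.a.(X + 0))) + 0) :: —a→ p4
  p3 = c.(rec X. c.(c.c.X + (X + X + (X + 0)) + a.a.(X + 0))) :: —c→ p5
  p4 = (rec X. c.(c.c.X + (X + X + (X + 0)) + a.a.(X + 0))) + 0 :: —c→ p1
  p5 = rec X. c.(c.c.X + (X + X + (X + 0)) + a.a.(X + 0)) :: —c→ p1
Q's transition system — 5 states:
  q0 = rec X. c.(c.c.X + (X + X + (X + 0)) + a.a.(X + 0)) :: —c→ q1
  q1 = c.c.(rec X. c.(c.c.X + (X + X + (X + 0)) + a.a.(X + 0))) + ((rec X. c.(c.c.X + (X + X + (X + 0)) + a.a.(X + 0))) + (rec X. c.(c.c.X + (X + X + (X + 0)) + a.a.(X + 0))) + ((rec X. c.(c.c.X + (X + X + (X + 0)) + a.a.(X + 0))) + 0)) + a.a.((rec X. c.(c.c.X + (X + X + (X + 0)) + a.a.(X + 0))) + 0) :: —a→ q2, —c→ q1, —c→ q3
  q2 = a.((rec X. c.(c.c.X + (X + X + (X + 0)) + a.a.(X + 0))) + 0) :: —a→ q4
  q3 = c.(rec X. c.(c.c.X + (X + X + (X + 0)) + a.a.(X + 0))) :: —c→ q0
  q4 = (rec X. c.(c.c.X + (X + X + (X + 0)) + a.a.(X + 0))) + 0 :: —c→ q1
Partition-refinement fixed point:
  B0 = {p0, p4, p5, q0, q4}
  B1 = {p1, q1}
  B2 = {p3, q3}
  B3 = {p2, q2}
p0 ∈ B0, q0 ∈ B0 → same block

P ~ Q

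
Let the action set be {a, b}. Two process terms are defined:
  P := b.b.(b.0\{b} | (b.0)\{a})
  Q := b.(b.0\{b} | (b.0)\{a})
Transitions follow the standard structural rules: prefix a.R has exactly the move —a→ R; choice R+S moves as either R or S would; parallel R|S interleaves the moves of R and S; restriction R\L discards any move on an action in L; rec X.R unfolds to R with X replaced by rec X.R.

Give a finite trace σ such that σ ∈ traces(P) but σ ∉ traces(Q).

P's transition system — 6 states:
  p0 = b.b.(b.0\{b} | (b.0)\{a}) ⊢ -b-> p1
  p1 = b.(b.0\{b} | (b.0)\{a}) ⊢ -b-> p2
  p2 = b.0\{b} | (b.0)\{a} ⊢ -b-> p3, -b-> p4
  p3 = 0\{b} | (b.0)\{a} ⊢ -b-> p5
  p4 = b.0\{b} | 0\{a} ⊢ -b-> p5
  p5 = 0\{b} | 0\{a} ⊢ deadlocked
Q's transition system — 5 states:
  q0 = b.(b.0\{b} | (b.0)\{a}) ⊢ -b-> q1
  q1 = b.0\{b} | (b.0)\{a} ⊢ -b-> q2, -b-> q3
  q2 = 0\{b} | (b.0)\{a} ⊢ -b-> q4
  q3 = b.0\{b} | 0\{a} ⊢ -b-> q4
  q4 = 0\{b} | 0\{a} ⊢ deadlocked
Run σ = ⟨bbbb⟩ on P: start {p0}
  [1] b ⇒ {p1}
  [2] b ⇒ {p2}
  [3] b ⇒ {p3, p4}
  [4] b ⇒ {p5}
  P completes σ.
Run σ = ⟨bbbb⟩ on Q: start {q0}
  [1] b ⇒ {q1}
  [2] b ⇒ {q2, q3}
  [3] b ⇒ {q4}
  [4] b ⇒ no successor for Q

bbbb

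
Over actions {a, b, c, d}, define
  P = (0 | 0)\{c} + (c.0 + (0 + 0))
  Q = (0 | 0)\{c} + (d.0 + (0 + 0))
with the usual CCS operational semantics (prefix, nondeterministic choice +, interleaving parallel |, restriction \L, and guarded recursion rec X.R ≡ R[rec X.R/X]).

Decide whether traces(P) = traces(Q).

trace-distinct — witness ⟨c⟩

P's transition system — 2 states:
  p0 = (0 | 0)\{c} + (c.0 + (0 + 0)) | ··c··> p1
  p1 = 0 | deadlocked
Q's transition system — 2 states:
  q0 = (0 | 0)\{c} + (d.0 + (0 + 0)) | ··d··> q1
  q1 = 0 | deadlocked
Trace ⟨c⟩ through P, begin at {p0}:
  after c @ step 1: {p1}
  P completes σ.
Trace ⟨c⟩ through Q, begin at {q0}:
  after c @ step 1: ∅ (Q stuck)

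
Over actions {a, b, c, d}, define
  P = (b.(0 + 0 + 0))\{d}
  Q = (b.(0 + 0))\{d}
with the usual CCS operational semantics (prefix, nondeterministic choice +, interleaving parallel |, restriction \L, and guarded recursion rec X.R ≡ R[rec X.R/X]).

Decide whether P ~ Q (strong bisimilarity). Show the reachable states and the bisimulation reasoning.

bisimilar

Reachable graph of P (2 states):
  m0 = (b.(0 + 0 + 0))\{d} has moves =b=> m1
  m1 = (0 + 0 + 0)\{d} has moves ·
Reachable graph of Q (2 states):
  n0 = (b.(0 + 0))\{d} has moves =b=> n1
  n1 = (0 + 0)\{d} has moves ·
Coarsest stable partition (strong bisimilarity classes):
  B0 = {m0, n0}
  B1 = {m1, n1}
m0 ∈ B0, n0 ∈ B0 → same block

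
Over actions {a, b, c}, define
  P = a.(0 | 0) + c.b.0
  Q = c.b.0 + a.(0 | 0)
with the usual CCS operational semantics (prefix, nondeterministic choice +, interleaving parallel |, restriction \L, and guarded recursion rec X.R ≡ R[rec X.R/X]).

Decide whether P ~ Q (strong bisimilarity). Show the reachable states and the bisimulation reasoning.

Reachable graph of P (4 states):
  u0 = a.(0 | 0) + c.b.0 ⊢ --a--▸ u1, --c--▸ u2
  u1 = 0 | 0 ⊢ deadlocked
  u2 = b.0 ⊢ --b--▸ u3
  u3 = 0 ⊢ deadlocked
Reachable graph of Q (4 states):
  v0 = c.b.0 + a.(0 | 0) ⊢ --a--▸ v1, --c--▸ v2
  v1 = 0 | 0 ⊢ deadlocked
  v2 = b.0 ⊢ --b--▸ v3
  v3 = 0 ⊢ deadlocked
Bisimilarity quotient blocks:
  B0 = {u0, v0}
  B1 = {u1, u3, v1, v3}
  B2 = {u2, v2}
u0 ∈ B0, v0 ∈ B0 → same block

bisimilar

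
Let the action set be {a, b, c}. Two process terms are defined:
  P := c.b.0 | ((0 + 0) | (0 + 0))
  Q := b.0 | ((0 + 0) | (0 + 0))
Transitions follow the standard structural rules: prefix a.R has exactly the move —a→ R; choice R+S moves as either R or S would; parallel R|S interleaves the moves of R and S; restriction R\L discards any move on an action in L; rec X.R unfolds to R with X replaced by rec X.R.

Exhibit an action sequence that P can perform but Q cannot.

Reachable graph of P (3 states):
  s0 = c.b.0 | ((0 + 0) | (0 + 0)) | -c-> s1
  s1 = b.0 | ((0 + 0) | (0 + 0)) | -b-> s2
  s2 = 0 | ((0 + 0) | (0 + 0)) | (no moves)
Reachable graph of Q (2 states):
  t0 = b.0 | ((0 + 0) | (0 + 0)) | -b-> t1
  t1 = 0 | ((0 + 0) | (0 + 0)) | (no moves)
Trace ⟨c⟩ through P, begin at {s0}:
  [1] c ⇒ {s1}
  — P admits the full trace.
Trace ⟨c⟩ through Q, begin at {t0}:
  [1] c ⇒ ∅ (Q stuck)

c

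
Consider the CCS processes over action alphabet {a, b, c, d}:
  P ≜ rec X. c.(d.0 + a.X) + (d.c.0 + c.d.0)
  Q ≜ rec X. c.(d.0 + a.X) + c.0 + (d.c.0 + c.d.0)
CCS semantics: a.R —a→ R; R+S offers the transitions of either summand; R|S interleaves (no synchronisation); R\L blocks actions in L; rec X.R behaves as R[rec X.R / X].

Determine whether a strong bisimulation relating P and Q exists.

P's transition system — 5 states:
  s0 = rec X. c.(d.0 + a.X) + (d.c.0 + c.d.0) ⊢ ··c··> s1, ··c··> s2, ··d··> s3
  s1 = d.0 ⊢ ··d··> s4
  s2 = d.0 + a.(rec X. c.(d.0 + a.X) + (d.c.0 + c.d.0)) ⊢ ··a··> s0, ··d··> s4
  s3 = c.0 ⊢ ··c··> s4
  s4 = 0 ⊢ ·
Q's transition system — 5 states:
  t0 = rec X. c.(d.0 + a.X) + c.0 + (d.c.0 + c.d.0) ⊢ ··c··> t1, ··c··> t2, ··c··> t3, ··d··> t4
  t1 = 0 ⊢ ·
  t2 = d.0 ⊢ ··d··> t1
  t3 = d.0 + a.(rec X. c.(d.0 + a.X) + c.0 + (d.c.0 + c.d.0)) ⊢ ··a··> t0, ··d··> t1
  t4 = c.0 ⊢ ··c··> t1
Bisimilarity quotient blocks:
  B0 = {s0}
  B1 = {s3, t4}
  B2 = {s4, t1}
  B3 = {s2}
  B4 = {s1, t2}
  B5 = {t0}
  B6 = {t3}
s0 ∈ B0, t0 ∈ B5 → different blocks

NO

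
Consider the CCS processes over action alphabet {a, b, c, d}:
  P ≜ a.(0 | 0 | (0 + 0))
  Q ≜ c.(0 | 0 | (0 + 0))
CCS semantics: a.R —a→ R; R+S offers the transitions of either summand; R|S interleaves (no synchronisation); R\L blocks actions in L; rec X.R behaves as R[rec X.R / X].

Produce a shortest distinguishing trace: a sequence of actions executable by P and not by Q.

a

LTS(P): 2 reachable states
  u0 = a.(0 | 0 | (0 + 0)) ⊢ --a--▸ u1
  u1 = 0 | 0 | (0 + 0) ⊢ ∅
LTS(Q): 2 reachable states
  v0 = c.(0 | 0 | (0 + 0)) ⊢ --c--▸ v1
  v1 = 0 | 0 | (0 + 0) ⊢ ∅
Run σ = ⟨a⟩ on P: start {u0}
  after a @ step 1: {u1}
  ✓ P
Run σ = ⟨a⟩ on Q: start {v0}
  after a @ step 1: ∅  — Q cannot continue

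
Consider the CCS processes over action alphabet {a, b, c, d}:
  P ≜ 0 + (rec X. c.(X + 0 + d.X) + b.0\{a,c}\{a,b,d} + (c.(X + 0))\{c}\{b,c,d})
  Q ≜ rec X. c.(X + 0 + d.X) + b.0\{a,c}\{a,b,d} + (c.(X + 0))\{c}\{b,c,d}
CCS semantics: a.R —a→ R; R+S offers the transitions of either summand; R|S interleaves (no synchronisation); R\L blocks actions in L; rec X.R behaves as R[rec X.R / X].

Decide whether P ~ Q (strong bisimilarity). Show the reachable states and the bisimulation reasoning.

bisimilar

Reachable graph of P (4 states):
  s0 = 0 + (rec X. c.(X + 0 + d.X) + b.0\{a,c}\{a,b,d} + (c.(X + 0))\{c}\{b,c,d}) → -b-> s1, -c-> s2
  s1 = 0\{a,c}\{a,b,d} → deadlocked
  s2 = (rec X. c.(X + 0 + d.X) + b.0\{a,c}\{a,b,d} + (c.(X + 0))\{c}\{b,c,d}) + 0 + d.(rec X. c.(X + 0 + d.X) + b.0\{a,c}\{a,b,d} + (c.(X + 0))\{c}\{b,c,d}) → -b-> s1, -c-> s2, -d-> s3
  s3 = rec X. c.(X + 0 + d.X) + b.0\{a,c}\{a,b,d} + (c.(X + 0))\{c}\{b,c,d} → -b-> s1, -c-> s2
Reachable graph of Q (3 states):
  t0 = rec X. c.(X + 0 + d.X) + b.0\{a,c}\{a,b,d} + (c.(X + 0))\{c}\{b,c,d} → -b-> t1, -c-> t2
  t1 = 0\{a,c}\{a,b,d} → deadlocked
  t2 = (rec X. c.(X + 0 + d.X) + b.0\{a,c}\{a,b,d} + (c.(X + 0))\{c}\{b,c,d}) + 0 + d.(rec X. c.(X + 0 + d.X) + b.0\{a,c}\{a,b,d} + (c.(X + 0))\{c}\{b,c,d}) → -b-> t1, -c-> t2, -d-> t0
Partition-refinement fixed point:
  B0 = {s0, s3, t0}
  B1 = {s2, t2}
  B2 = {s1, t1}
s0 ∈ B0, t0 ∈ B0 → same block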